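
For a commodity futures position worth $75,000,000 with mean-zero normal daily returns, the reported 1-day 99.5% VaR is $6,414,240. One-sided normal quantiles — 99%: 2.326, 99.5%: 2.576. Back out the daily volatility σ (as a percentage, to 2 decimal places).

VaR as a fraction: $6,414,240 / $75,000,000 = 8.552%.
σ = VaR / z = 8.552% / 2.576 = 3.320%.

3.32%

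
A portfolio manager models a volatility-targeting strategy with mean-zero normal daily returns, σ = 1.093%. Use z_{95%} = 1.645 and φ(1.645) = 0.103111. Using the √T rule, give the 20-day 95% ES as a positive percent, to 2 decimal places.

10.08%

σ_{20d} = 1.093% × √20 = 4.888%.
ES multiplier = φ(z)/(1−α) = 0.103111/0.05 = 2.062.
ES = 4.888% × 2.062 = 10.079%.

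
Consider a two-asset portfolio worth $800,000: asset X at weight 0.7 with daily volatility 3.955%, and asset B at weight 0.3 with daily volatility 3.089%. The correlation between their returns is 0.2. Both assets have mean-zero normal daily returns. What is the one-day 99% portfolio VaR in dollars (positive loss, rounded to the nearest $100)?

$57,500

σ_p² = 0.7²·3.955² + 0.3²·3.089² + 2·0.2·0.7·0.3·3.955·3.089 = 9.5496 (%²).
σ_p = √9.5496 = 3.090%.
At 99%, z = 2.326.
VaR = 2.326 × 3.090% = 7.187%; on $800,000 that is $57,496.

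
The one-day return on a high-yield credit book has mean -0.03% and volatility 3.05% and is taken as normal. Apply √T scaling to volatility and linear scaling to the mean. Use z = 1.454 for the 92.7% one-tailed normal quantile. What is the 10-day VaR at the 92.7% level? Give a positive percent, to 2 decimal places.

14.32%

σ_{10d} = 3.05% × √10 = 9.645%; μ_{10d} = 10 × -0.03% = -0.300%.
VaR = −(-0.300%) + 1.454 × 9.645% = 14.324%.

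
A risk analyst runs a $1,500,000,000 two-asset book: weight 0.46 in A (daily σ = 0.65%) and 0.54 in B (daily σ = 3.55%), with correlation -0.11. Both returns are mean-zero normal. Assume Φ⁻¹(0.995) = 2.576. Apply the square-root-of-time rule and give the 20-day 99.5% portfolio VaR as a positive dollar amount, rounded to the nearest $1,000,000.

σ_p = √(0.46²·0.65² + 0.54²·3.55² + 2·-0.11·0.46·0.54·0.65·3.55) = 1.907%.
σ_{20d} = 1.907% × √20 = 8.528%.
VaR = 2.576 × 8.528% = 21.968%; on $1,500,000,000 that is $329,520,000.

$330,000,000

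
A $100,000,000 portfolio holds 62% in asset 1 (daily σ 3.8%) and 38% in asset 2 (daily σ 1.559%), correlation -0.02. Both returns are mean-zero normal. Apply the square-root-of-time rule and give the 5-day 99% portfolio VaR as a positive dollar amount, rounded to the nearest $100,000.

$12,600,000

σ_p = √(0.62²·3.8² + 0.38²·1.559² + 2·-0.02·0.62·0.38·3.8·1.559) = 2.418%.
σ_{5d} = 2.418% × √5 = 5.407%.
z(99%) = 2.326.
VaR = 2.326 × 5.407% = 12.577%; on $100,000,000 that is $12,577,000.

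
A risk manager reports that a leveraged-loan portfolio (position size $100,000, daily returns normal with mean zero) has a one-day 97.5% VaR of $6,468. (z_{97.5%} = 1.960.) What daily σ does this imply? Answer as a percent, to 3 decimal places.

VaR as a fraction: $6,468 / $100,000 = 6.468%.
σ = VaR / z = 6.468% / 1.960 = 3.300%.

3.300%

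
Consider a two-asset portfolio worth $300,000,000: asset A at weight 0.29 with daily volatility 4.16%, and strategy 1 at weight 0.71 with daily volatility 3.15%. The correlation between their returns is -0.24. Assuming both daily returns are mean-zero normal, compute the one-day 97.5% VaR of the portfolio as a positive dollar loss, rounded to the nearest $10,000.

σ_p² = 0.29²·4.16² + 0.71²·3.15² + 2·-0.24·0.29·0.71·4.16·3.15 = 5.1622 (%²).
σ_p = √5.1622 = 2.272%.
At 97.5%, z = 1.960.
VaR = 1.960 × 2.272% = 4.453%; on $300,000,000 that is $13,359,000.

$13,360,000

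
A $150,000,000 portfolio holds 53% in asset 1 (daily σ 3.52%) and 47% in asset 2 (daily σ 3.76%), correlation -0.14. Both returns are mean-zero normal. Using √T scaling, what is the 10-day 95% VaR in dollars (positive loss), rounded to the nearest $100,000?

σ_p = √(0.53²·3.52² + 0.47²·3.76² + 2·-0.14·0.53·0.47·3.52·3.76) = 2.383%.
σ_{10d} = 2.383% × √10 = 7.536%.
z(95%) = 1.645.
VaR = 1.645 × 7.536% = 12.397%; on $150,000,000 that is $18,595,500.

$18,600,000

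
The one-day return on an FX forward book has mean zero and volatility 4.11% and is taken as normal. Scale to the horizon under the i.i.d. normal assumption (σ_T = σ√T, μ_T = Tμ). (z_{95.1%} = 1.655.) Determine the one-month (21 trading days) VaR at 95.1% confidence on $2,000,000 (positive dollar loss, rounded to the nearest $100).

σ_{21d} = 4.11% × √21 = 18.834%.
VaR = 1.655 × 18.834% = 31.170%.
On $2,000,000: 0.31170 × $2,000,000 = $623,400.

$623,400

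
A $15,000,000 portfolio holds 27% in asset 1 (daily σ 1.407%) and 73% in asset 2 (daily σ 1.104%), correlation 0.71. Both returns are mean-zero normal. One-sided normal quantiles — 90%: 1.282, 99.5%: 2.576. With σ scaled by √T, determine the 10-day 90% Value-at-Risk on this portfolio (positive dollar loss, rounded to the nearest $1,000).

σ_p = √(0.27²·1.407² + 0.73²·1.104² + 2·0.71·0.27·0.73·1.407·1.104) = 1.108%.
σ_{10d} = 1.108% × √10 = 3.504%.
VaR = 1.282 × 3.504% = 4.492%; on $15,000,000 that is $673,800.

$674,000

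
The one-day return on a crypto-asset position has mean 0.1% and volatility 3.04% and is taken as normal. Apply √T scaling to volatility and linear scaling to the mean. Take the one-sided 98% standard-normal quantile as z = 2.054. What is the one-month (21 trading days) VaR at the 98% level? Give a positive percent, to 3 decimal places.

σ_{21d} = 3.04% × √21 = 13.931%; μ_{21d} = 21 × 0.1% = 2.100%.
VaR = −(2.100%) + 2.054 × 13.931% = 26.514%.

26.514%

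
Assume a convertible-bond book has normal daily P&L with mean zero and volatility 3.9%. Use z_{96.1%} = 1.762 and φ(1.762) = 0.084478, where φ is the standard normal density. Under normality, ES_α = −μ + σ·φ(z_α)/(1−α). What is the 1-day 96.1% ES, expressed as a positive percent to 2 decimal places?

Tail multiplier: φ(z)/(1−α) = 0.084478 / 0.039 = 2.166.
ES = 3.9% × 2.166 = 8.447%.

8.45%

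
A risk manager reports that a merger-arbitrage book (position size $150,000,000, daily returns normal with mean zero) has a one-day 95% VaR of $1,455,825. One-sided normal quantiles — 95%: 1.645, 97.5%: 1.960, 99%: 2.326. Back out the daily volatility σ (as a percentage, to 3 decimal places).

0.590%

VaR as a fraction: $1,455,825 / $150,000,000 = 0.971%.
σ = VaR / z = 0.971% / 1.645 = 0.590%.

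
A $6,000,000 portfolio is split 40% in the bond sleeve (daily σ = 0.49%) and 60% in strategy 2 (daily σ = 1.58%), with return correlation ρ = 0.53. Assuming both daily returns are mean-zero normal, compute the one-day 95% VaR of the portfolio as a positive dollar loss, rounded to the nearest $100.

σ_p² = 0.4²·0.49² + 0.6²·1.58² + 2·0.53·0.4·0.6·0.49·1.58 = 1.1341 (%²).
σ_p = √1.1341 = 1.065%.
At 95%, z = 1.645.
VaR = 1.645 × 1.065% = 1.752%; on $6,000,000 that is $105,120.

$105,100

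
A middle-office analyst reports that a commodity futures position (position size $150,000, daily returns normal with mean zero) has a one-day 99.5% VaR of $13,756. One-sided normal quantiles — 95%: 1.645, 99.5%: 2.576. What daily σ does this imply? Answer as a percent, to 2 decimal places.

VaR as a fraction: $13,756 / $150,000 = 9.171%.
σ = VaR / z = 9.171% / 2.576 = 3.560%.

3.56%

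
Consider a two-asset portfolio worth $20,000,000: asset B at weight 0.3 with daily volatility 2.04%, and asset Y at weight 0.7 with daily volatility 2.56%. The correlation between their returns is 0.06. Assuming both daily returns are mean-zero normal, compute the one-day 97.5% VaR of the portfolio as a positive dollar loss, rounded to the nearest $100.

σ_p² = 0.3²·2.04² + 0.7²·2.56² + 2·0.06·0.3·0.7·2.04·2.56 = 3.7174 (%²).
σ_p = √3.7174 = 1.928%.
At 97.5%, z = 1.960.
VaR = 1.960 × 1.928% = 3.779%; on $20,000,000 that is $755,800.

$755,800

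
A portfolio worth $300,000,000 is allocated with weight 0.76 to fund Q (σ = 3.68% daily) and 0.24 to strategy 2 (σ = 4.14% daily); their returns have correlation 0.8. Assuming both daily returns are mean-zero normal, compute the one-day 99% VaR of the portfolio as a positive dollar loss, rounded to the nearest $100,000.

σ_p² = 0.76²·3.68² + 0.24²·4.14² + 2·0.8·0.76·0.24·3.68·4.14 = 13.2556 (%²).
σ_p = √13.2556 = 3.641%.
At 99%, z = 2.326.
VaR = 2.326 × 3.641% = 8.469%; on $300,000,000 that is $25,407,000.

$25,400,000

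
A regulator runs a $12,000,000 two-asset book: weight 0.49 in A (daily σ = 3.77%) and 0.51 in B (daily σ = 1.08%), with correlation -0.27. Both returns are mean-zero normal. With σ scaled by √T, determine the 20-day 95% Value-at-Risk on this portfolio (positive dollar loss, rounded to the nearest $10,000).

σ_p = √(0.49²·3.77² + 0.51²·1.08² + 2·-0.27·0.49·0.51·3.77·1.08) = 1.779%.
σ_{20d} = 1.779% × √20 = 7.956%.
z(95%) = 1.645.
VaR = 1.645 × 7.956% = 13.088%; on $12,000,000 that is $1,570,560.

$1,570,000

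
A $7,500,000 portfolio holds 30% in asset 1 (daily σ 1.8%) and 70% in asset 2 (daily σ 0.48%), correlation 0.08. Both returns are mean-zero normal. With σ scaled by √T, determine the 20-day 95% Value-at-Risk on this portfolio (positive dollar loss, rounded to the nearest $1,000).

σ_p = √(0.3²·1.8² + 0.7²·0.48² + 2·0.08·0.3·0.7·1.8·0.48) = 0.658%.
σ_{20d} = 0.658% × √20 = 2.943%.
z(95%) = 1.645.
VaR = 1.645 × 2.943% = 4.841%; on $7,500,000 that is $363,075.

$363,000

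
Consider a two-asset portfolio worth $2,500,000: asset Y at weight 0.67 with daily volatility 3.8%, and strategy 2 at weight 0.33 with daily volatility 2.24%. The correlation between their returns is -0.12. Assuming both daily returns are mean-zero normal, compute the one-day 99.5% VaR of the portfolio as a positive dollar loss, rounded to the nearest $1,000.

$165,000

σ_p² = 0.67²·3.8² + 0.33²·2.24² + 2·-0.12·0.67·0.33·3.8·2.24 = 6.5769 (%²).
σ_p = √6.5769 = 2.565%.
At 99.5%, z = 2.576.
VaR = 2.576 × 2.565% = 6.607%; on $2,500,000 that is $165,175.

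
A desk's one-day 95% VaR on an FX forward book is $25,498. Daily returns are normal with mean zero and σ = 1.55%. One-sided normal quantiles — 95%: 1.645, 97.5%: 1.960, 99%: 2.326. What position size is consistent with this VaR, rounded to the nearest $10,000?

$1,000,000

VaR as a fraction of value: z·σ = 1.645 × 1.55% = 2.54975%.
Position = $25,498 / 0.0254975 = $1,000,020.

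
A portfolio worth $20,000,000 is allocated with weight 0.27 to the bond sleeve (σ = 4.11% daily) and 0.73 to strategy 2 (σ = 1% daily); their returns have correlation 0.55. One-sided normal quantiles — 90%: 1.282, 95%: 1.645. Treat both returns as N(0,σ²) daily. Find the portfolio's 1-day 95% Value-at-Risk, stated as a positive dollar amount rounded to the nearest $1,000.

$536,000

σ_p² = 0.27²·4.11² + 0.73²·1² + 2·0.55·0.27·0.73·4.11·1 = 2.6554 (%²).
σ_p = √2.6554 = 1.630%.
VaR = 1.645 × 1.630% = 2.681%; on $20,000,000 that is $536,200.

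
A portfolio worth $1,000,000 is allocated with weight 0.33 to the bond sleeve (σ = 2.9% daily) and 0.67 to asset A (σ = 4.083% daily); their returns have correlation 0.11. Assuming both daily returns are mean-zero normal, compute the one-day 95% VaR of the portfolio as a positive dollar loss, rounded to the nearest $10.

$49,280

σ_p² = 0.33²·2.9² + 0.67²·4.083² + 2·0.11·0.33·0.67·2.9·4.083 = 8.9754 (%²).
σ_p = √8.9754 = 2.996%.
At 95%, z = 1.645.
VaR = 1.645 × 2.996% = 4.928%; on $1,000,000 that is $49,280.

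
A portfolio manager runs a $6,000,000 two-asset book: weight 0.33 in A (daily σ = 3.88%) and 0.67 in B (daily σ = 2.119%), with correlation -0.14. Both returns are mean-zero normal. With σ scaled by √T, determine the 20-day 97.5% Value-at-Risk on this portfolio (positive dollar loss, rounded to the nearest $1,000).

$933,000

σ_p = √(0.33²·3.88² + 0.67²·2.119² + 2·-0.14·0.33·0.67·3.88·2.119) = 1.774%.
σ_{20d} = 1.774% × √20 = 7.934%.
z(97.5%) = 1.960.
VaR = 1.960 × 7.934% = 15.551%; on $6,000,000 that is $933,060.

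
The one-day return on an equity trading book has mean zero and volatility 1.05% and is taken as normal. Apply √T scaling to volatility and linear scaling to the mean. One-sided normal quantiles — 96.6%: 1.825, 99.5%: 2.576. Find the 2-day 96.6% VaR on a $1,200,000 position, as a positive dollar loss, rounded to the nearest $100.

σ_{2d} = 1.05% × √2 = 1.485%.
VaR = 1.825 × 1.485% = 2.710%.
On $1,200,000: 0.02710 × $1,200,000 = $32,520.

$32,500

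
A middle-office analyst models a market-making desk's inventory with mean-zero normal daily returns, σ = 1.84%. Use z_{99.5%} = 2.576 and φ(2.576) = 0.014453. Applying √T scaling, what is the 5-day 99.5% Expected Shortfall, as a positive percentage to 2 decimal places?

11.89%

σ_{5d} = 1.84% × √5 = 4.114%.
ES multiplier = φ(z)/(1−α) = 0.014453/0.005 = 2.891.
ES = 4.114% × 2.891 = 11.894%.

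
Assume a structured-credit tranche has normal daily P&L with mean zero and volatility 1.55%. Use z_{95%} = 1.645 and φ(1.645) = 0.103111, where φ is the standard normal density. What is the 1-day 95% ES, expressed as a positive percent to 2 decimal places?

3.20%

Tail multiplier: φ(z)/(1−α) = 0.103111 / 0.05 = 2.062.
ES = 1.55% × 2.062 = 3.196%.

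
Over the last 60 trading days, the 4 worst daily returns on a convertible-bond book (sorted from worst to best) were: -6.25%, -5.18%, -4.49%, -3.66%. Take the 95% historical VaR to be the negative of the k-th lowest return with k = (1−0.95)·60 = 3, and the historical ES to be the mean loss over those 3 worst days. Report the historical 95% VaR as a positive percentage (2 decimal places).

4.49%

k = 3; the 3rd lowest return is -4.49%, so VaR = 4.49%.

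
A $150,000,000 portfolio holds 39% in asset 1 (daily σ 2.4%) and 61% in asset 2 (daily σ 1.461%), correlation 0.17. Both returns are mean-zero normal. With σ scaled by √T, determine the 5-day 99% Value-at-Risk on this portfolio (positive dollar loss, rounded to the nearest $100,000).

$10,900,000

σ_p = √(0.39²·2.4² + 0.61²·1.461² + 2·0.17·0.39·0.61·2.4·1.461) = 1.398%.
σ_{5d} = 1.398% × √5 = 3.126%.
z(99%) = 2.326.
VaR = 2.326 × 3.126% = 7.271%; on $150,000,000 that is $10,906,500.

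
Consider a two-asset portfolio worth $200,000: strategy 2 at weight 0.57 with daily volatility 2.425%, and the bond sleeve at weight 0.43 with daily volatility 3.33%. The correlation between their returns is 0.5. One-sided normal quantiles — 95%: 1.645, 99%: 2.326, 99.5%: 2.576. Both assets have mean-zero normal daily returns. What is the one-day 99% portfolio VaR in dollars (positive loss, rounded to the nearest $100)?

σ_p² = 0.57²·2.425² + 0.43²·3.33² + 2·0.5·0.57·0.43·2.425·3.33 = 5.9402 (%²).
σ_p = √5.9402 = 2.437%.
VaR = 2.326 × 2.437% = 5.668%; on $200,000 that is $11,336.

$11,300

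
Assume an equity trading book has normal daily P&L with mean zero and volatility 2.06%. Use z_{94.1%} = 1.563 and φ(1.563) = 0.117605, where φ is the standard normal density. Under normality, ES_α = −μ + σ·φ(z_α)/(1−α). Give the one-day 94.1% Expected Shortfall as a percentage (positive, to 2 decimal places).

4.11%

Tail multiplier: φ(z)/(1−α) = 0.117605 / 0.059 = 1.993.
ES = 2.06% × 1.993 = 4.106%.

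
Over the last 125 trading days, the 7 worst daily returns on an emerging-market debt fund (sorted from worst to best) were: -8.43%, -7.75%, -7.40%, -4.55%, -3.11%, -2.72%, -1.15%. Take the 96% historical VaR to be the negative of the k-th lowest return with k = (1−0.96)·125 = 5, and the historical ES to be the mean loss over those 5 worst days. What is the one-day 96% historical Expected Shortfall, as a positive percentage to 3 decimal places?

6.248%

The 5 worst returns sum to -31.24%.
ES = −(-31.24%) / 5 = 6.248%.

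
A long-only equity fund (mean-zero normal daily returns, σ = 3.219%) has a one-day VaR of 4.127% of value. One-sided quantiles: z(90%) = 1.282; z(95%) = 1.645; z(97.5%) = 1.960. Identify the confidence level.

Implied z = VaR/σ = 4.127 / 3.219 = 1.282.
This matches z(90%) = 1.282.

90%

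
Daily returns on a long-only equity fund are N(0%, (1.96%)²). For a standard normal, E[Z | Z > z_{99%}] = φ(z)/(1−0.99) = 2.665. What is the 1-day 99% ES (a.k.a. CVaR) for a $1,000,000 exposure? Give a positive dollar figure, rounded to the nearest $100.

$52,200

ES = 1.96% × 2.665 = 5.223%.
On $1,000,000: 0.05223 × $1,000,000 = $52,230.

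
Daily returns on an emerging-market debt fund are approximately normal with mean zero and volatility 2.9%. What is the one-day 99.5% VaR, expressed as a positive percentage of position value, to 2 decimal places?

At 99.5% one-sided, z = 2.576.
VaR = z·σ = 2.576 × 2.9% = 7.470%.

7.47%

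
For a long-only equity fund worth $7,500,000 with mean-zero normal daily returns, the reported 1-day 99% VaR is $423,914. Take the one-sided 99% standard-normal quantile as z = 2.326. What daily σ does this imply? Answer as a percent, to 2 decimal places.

2.43%

VaR as a fraction: $423,914 / $7,500,000 = 5.652%.
σ = VaR / z = 5.652% / 2.326 = 2.430%.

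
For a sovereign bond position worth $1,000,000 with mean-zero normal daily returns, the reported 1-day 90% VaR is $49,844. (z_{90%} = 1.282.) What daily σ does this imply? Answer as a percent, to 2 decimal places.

3.89%

VaR as a fraction: $49,844 / $1,000,000 = 4.984%.
σ = VaR / z = 4.984% / 1.282 = 3.888%.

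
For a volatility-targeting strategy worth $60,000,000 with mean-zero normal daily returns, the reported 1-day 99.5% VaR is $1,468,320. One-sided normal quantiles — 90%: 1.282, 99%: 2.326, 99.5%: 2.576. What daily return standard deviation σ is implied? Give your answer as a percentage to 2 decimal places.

0.95%

VaR as a fraction: $1,468,320 / $60,000,000 = 2.447%.
σ = VaR / z = 2.447% / 2.576 = 0.950%.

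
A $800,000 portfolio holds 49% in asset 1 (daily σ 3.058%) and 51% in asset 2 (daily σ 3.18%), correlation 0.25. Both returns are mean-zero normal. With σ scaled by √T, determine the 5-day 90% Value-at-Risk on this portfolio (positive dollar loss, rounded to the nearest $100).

σ_p = √(0.49²·3.058² + 0.51²·3.18² + 2·0.25·0.49·0.51·3.058·3.18) = 2.468%.
σ_{5d} = 2.468% × √5 = 5.519%.
z(90%) = 1.282.
VaR = 1.282 × 5.519% = 7.075%; on $800,000 that is $56,600.

$56,600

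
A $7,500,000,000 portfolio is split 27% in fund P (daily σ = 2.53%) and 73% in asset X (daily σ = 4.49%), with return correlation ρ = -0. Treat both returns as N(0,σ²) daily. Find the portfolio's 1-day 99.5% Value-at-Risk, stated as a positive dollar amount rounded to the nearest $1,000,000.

σ_p² = 0.27²·2.53² + 0.73²·4.49² + 2·-0·0.27·0.73·2.53·4.49 = 11.2099 (%²).
σ_p = √11.2099 = 3.348%.
At 99.5%, z = 2.576.
VaR = 2.576 × 3.348% = 8.624%; on $7,500,000,000 that is $646,800,000.

$647,000,000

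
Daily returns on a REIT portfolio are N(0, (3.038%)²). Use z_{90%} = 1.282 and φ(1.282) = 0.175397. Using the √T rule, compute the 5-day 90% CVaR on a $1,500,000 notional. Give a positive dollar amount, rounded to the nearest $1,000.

$179,000

σ_{5d} = 3.038% × √5 = 6.793%.
ES multiplier = φ(z)/(1−α) = 0.175397/0.1 = 1.754.
ES = 6.793% × 1.754 = 11.915%; on $1,500,000: $178,725.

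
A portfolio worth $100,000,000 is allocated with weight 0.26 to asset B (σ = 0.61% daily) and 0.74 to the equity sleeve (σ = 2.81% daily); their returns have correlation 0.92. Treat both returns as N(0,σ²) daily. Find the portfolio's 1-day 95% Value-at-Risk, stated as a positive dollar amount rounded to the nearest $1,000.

$3,662,000

σ_p² = 0.26²·0.61² + 0.74²·2.81² + 2·0.92·0.26·0.74·0.61·2.81 = 4.9559 (%²).
σ_p = √4.9559 = 2.226%.
At 95%, z = 1.645.
VaR = 1.645 × 2.226% = 3.662%; on $100,000,000 that is $3,662,000.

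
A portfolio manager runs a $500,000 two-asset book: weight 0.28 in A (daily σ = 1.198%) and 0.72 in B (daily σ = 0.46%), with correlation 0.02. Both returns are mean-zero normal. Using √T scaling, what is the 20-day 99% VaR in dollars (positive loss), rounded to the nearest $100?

$24,800

σ_p = √(0.28²·1.198² + 0.72²·0.46² + 2·0.02·0.28·0.72·1.198·0.46) = 0.476%.
σ_{20d} = 0.476% × √20 = 2.129%.
z(99%) = 2.326.
VaR = 2.326 × 2.129% = 4.952%; on $500,000 that is $24,760.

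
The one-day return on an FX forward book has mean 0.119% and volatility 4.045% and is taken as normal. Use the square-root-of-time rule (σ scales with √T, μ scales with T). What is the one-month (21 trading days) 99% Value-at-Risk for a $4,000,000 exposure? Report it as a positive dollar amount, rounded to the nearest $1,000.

At 99%, z = 2.326.
σ_{21d} = 4.045% × √21 = 18.537%; μ_{21d} = 21 × 0.119% = 2.499%.
VaR = −(2.499%) + 2.326 × 18.537% = 40.618%.
On $4,000,000: 0.40618 × $4,000,000 = $1,624,720.

$1,625,000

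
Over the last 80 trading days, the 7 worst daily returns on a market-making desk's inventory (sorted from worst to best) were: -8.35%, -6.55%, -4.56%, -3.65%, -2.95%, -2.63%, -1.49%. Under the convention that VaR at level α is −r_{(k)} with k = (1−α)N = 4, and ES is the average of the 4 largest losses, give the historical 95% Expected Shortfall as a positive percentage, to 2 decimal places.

5.78%

The 4 worst returns sum to -23.11%.
ES = −(-23.11%) / 4 = 5.7775% ≈ 5.78%.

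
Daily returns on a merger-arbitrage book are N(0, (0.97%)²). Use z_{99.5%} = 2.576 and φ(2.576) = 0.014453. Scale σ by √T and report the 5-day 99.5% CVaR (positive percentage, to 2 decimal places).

6.27%

σ_{5d} = 0.97% × √5 = 2.169%.
ES multiplier = φ(z)/(1−α) = 0.014453/0.005 = 2.891.
ES = 2.169% × 2.891 = 6.271%.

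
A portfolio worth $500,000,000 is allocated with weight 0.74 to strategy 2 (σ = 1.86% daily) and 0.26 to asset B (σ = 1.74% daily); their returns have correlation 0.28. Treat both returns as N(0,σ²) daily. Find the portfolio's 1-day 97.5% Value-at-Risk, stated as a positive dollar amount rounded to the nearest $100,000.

$15,300,000

σ_p² = 0.74²·1.86² + 0.26²·1.74² + 2·0.28·0.74·0.26·1.86·1.74 = 2.4478 (%²).
σ_p = √2.4478 = 1.565%.
At 97.5%, z = 1.960.
VaR = 1.960 × 1.565% = 3.067%; on $500,000,000 that is $15,335,000.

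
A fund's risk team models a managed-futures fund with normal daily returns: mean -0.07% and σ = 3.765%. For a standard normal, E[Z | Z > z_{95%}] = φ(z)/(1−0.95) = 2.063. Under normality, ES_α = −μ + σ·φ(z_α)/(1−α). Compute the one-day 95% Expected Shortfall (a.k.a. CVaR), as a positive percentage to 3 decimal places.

ES = −(-0.07%) + 3.765% × 2.063 = 7.837%.

7.837%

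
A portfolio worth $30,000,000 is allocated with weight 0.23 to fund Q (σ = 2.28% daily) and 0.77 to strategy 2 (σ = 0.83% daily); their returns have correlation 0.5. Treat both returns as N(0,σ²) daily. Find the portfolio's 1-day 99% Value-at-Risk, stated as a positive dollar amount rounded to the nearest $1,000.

$704,000

σ_p² = 0.23²·2.28² + 0.77²·0.83² + 2·0.5·0.23·0.77·2.28·0.83 = 1.0186 (%²).
σ_p = √1.0186 = 1.009%.
At 99%, z = 2.326.
VaR = 2.326 × 1.009% = 2.347%; on $30,000,000 that is $704,100.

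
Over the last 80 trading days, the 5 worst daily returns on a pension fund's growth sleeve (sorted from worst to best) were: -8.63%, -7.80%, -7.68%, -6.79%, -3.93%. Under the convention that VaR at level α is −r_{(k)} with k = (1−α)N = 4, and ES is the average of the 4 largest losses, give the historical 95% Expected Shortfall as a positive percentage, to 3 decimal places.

7.725%

The 4 worst returns sum to -30.90%.
ES = −(-30.90%) / 4 = 7.725%.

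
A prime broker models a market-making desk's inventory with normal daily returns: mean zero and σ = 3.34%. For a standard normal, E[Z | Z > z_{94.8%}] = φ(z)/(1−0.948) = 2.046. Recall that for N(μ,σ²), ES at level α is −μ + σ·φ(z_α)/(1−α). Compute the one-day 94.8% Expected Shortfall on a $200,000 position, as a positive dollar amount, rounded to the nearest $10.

ES = 3.34% × 2.046 = 6.834%.
On $200,000: 0.06834 × $200,000 = $13,668.

$13,670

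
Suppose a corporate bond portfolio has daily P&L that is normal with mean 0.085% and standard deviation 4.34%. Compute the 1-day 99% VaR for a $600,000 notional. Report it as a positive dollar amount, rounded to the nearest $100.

$60,100

At 99% one-sided, z = 2.326.
VaR = −μ + z·σ = −(0.085%) + 2.326 × 4.34% = 10.010%.
On $600,000: 0.10010 × $600,000 = $60,060.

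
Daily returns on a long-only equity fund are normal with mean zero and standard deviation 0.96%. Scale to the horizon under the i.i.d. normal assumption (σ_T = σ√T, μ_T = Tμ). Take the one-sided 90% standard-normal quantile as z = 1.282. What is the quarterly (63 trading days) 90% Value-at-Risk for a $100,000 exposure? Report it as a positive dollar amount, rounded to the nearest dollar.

σ_{63d} = 0.96% × √63 = 7.620%.
VaR = 1.282 × 7.620% = 9.769%.
On $100,000: 0.09769 × $100,000 = $9,769.

$9,769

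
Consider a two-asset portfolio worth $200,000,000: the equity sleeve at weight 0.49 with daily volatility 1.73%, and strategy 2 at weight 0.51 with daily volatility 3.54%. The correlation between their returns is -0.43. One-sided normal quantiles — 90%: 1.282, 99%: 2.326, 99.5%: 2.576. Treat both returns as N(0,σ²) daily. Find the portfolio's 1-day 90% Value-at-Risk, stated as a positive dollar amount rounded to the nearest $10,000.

$4,180,000

σ_p² = 0.49²·1.73² + 0.51²·3.54² + 2·-0.43·0.49·0.51·1.73·3.54 = 2.6619 (%²).
σ_p = √2.6619 = 1.632%.
VaR = 1.282 × 1.632% = 2.092%; on $200,000,000 that is $4,184,000.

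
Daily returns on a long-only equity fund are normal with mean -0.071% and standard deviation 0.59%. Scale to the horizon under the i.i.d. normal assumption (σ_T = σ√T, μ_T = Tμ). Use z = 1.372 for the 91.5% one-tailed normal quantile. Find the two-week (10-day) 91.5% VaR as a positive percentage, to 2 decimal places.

3.27%

σ_{10d} = 0.59% × √10 = 1.866%; μ_{10d} = 10 × -0.071% = -0.710%.
VaR = −(-0.710%) + 1.372 × 1.866% = 3.270%.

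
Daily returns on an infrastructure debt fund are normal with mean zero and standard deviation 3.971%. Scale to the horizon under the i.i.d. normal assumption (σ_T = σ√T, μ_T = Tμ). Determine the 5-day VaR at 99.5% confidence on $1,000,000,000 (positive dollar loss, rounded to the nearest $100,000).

At 99.5%, z = 2.576.
σ_{5d} = 3.971% × √5 = 8.879%.
VaR = 2.576 × 8.879% = 22.872%.
On $1,000,000,000: 0.22872 × $1,000,000,000 = $228,720,000.

$228,700,000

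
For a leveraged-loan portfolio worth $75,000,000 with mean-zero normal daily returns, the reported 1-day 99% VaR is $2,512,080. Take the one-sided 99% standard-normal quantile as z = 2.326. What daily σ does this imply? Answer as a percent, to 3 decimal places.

1.440%

VaR as a fraction: $2,512,080 / $75,000,000 = 3.349%.
σ = VaR / z = 3.349% / 2.326 = 1.440%.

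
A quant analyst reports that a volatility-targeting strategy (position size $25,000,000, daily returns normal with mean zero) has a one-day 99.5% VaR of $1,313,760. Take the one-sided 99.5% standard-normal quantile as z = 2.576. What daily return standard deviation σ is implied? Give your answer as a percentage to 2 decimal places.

2.04%

VaR as a fraction: $1,313,760 / $25,000,000 = 5.255%.
σ = VaR / z = 5.255% / 2.576 = 2.040%.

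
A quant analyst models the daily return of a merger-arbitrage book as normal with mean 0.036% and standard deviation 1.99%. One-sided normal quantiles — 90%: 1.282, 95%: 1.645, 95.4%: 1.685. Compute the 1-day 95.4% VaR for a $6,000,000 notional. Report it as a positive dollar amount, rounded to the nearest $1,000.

$199,000

VaR = −μ + z·σ = −(0.036%) + 1.685 × 1.99% = 3.317%.
On $6,000,000: 0.03317 × $6,000,000 = $199,020.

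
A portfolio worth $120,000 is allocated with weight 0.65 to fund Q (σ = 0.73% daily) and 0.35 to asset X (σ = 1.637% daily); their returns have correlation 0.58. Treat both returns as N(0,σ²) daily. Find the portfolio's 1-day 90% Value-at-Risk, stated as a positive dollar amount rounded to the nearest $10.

$1,430

σ_p² = 0.65²·0.73² + 0.35²·1.637² + 2·0.58·0.65·0.35·0.73·1.637 = 0.8688 (%²).
σ_p = √0.8688 = 0.932%.
At 90%, z = 1.282.
VaR = 1.282 × 0.932% = 1.195%; on $120,000 that is $1,434.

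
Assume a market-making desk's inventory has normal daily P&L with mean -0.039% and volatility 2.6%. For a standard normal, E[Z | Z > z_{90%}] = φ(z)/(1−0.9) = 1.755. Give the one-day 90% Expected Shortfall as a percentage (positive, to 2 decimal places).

ES = −(-0.039%) + 2.6% × 1.755 = 4.602%.

4.60%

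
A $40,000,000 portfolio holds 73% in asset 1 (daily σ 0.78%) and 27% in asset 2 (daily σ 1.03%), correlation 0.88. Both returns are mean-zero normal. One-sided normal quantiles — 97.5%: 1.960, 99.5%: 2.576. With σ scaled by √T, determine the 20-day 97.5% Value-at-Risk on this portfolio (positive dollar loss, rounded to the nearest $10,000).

$2,890,000

σ_p = √(0.73²·0.78² + 0.27²·1.03² + 2·0.88·0.73·0.27·0.78·1.03) = 0.825%.
σ_{20d} = 0.825% × √20 = 3.690%.
VaR = 1.960 × 3.690% = 7.232%; on $40,000,000 that is $2,892,800.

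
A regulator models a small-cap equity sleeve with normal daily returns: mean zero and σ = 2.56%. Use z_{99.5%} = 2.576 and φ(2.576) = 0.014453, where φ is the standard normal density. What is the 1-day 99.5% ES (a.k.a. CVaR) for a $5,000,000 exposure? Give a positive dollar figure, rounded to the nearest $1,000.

$370,000

Tail multiplier: φ(z)/(1−α) = 0.014453 / 0.005 = 2.891.
ES = 2.56% × 2.891 = 7.401%.
On $5,000,000: 0.07401 × $5,000,000 = $370,050.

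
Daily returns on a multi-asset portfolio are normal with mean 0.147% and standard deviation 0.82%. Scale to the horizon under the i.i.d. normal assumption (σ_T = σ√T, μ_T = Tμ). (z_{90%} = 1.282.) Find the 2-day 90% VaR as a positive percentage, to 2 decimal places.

σ_{2d} = 0.82% × √2 = 1.160%; μ_{2d} = 2 × 0.147% = 0.294%.
VaR = −(0.294%) + 1.282 × 1.160% = 1.193%.

1.19%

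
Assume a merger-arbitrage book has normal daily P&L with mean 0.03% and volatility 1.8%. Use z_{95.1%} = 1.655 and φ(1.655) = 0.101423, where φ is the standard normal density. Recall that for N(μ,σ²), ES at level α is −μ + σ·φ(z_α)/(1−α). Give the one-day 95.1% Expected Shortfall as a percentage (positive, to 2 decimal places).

Tail multiplier: φ(z)/(1−α) = 0.101423 / 0.049 = 2.070.
ES = −(0.03%) + 1.8% × 2.070 = 3.696%.

3.70%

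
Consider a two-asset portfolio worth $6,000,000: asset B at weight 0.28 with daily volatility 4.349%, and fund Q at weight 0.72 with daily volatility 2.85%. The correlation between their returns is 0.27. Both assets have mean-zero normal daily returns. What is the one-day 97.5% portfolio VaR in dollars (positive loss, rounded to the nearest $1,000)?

σ_p² = 0.28²·4.349² + 0.72²·2.85² + 2·0.27·0.28·0.72·4.349·2.85 = 7.0429 (%²).
σ_p = √7.0429 = 2.654%.
At 97.5%, z = 1.960.
VaR = 1.960 × 2.654% = 5.202%; on $6,000,000 that is $312,120.

$312,000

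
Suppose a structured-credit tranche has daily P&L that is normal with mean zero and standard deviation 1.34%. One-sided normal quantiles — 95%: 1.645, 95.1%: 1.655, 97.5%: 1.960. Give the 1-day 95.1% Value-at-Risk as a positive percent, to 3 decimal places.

2.218%

VaR = z·σ = 1.655 × 1.34% = 2.218%.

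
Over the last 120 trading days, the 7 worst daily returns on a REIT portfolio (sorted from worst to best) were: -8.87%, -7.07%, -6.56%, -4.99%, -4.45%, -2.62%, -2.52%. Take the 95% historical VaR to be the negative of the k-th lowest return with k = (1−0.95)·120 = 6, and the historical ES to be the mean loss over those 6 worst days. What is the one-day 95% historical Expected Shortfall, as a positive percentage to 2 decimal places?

5.76%

The 6 worst returns sum to -34.56%.
ES = −(-34.56%) / 6 = 5.76%.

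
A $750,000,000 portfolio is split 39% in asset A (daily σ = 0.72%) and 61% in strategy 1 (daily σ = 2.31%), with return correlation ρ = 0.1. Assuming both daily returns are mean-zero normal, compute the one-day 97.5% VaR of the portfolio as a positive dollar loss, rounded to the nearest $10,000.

$21,520,000

σ_p² = 0.39²·0.72² + 0.61²·2.31² + 2·0.1·0.39·0.61·0.72·2.31 = 2.1435 (%²).
σ_p = √2.1435 = 1.464%.
At 97.5%, z = 1.960.
VaR = 1.960 × 1.464% = 2.869%; on $750,000,000 that is $21,517,500.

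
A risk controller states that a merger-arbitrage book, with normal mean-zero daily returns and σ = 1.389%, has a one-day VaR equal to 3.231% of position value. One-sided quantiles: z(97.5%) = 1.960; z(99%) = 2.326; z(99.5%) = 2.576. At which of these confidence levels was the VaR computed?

Implied z = VaR/σ = 3.231 / 1.389 = 2.326.
This matches z(99%) = 2.326.

99%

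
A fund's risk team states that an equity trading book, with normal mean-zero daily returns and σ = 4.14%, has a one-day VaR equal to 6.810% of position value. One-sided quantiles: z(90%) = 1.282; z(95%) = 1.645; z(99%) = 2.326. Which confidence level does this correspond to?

95%

Implied z = VaR/σ = 6.810 / 4.14 = 1.645.
This matches z(95%) = 1.645.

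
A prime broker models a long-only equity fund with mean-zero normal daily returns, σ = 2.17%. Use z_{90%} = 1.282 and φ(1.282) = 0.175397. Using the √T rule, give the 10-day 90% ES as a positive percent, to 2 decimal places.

12.04%

σ_{10d} = 2.17% × √10 = 6.862%.
ES multiplier = φ(z)/(1−α) = 0.175397/0.1 = 1.754.
ES = 6.862% × 1.754 = 12.036%.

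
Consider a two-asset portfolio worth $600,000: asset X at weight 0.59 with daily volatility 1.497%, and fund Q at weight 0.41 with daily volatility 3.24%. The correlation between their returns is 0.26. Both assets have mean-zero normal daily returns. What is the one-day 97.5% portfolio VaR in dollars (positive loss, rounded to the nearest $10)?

σ_p² = 0.59²·1.497² + 0.41²·3.24² + 2·0.26·0.59·0.41·1.497·3.24 = 3.1548 (%²).
σ_p = √3.1548 = 1.776%.
At 97.5%, z = 1.960.
VaR = 1.960 × 1.776% = 3.481%; on $600,000 that is $20,886.

$20,890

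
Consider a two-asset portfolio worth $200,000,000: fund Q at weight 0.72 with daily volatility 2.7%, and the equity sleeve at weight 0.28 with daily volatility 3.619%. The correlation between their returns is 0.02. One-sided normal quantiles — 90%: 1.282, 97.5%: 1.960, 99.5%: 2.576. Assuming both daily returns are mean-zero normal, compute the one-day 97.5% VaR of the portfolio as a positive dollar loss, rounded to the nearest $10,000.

$8,660,000

σ_p² = 0.72²·2.7² + 0.28²·3.619² + 2·0.02·0.72·0.28·2.7·3.619 = 4.8847 (%²).
σ_p = √4.8847 = 2.210%.
VaR = 1.960 × 2.210% = 4.332%; on $200,000,000 that is $8,664,000.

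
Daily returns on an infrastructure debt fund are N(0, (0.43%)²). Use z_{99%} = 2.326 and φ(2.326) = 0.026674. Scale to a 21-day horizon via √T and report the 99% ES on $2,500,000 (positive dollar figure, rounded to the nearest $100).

σ_{21d} = 0.43% × √21 = 1.971%.
ES multiplier = φ(z)/(1−α) = 0.026674/0.01 = 2.667.
ES = 1.971% × 2.667 = 5.257%; on $2,500,000: $131,425.

$131,400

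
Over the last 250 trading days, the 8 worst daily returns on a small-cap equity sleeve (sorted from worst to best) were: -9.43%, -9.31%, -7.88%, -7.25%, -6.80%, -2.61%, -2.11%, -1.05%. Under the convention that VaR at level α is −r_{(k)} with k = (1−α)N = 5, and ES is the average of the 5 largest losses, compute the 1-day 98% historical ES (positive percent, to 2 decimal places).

The 5 worst returns sum to -40.67%.
ES = −(-40.67%) / 5 = 8.134% ≈ 8.13%.

8.13%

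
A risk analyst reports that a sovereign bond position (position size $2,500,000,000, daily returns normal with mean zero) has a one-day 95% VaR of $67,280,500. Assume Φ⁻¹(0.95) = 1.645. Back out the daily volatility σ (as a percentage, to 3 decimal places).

1.636%

VaR as a fraction: $67,280,500 / $2,500,000,000 = 2.691%.
σ = VaR / z = 2.691% / 1.645 = 1.636%.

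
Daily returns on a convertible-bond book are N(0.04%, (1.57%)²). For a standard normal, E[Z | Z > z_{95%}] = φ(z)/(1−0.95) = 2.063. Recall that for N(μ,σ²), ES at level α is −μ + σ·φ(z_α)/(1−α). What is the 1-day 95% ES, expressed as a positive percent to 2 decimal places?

3.20%

ES = −(0.04%) + 1.57% × 2.063 = 3.199%.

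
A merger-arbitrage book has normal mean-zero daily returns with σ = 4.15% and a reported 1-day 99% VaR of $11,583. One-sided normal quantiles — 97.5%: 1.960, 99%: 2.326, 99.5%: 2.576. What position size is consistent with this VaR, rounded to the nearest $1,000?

$120,000

VaR as a fraction of value: z·σ = 2.326 × 4.15% = 9.6529%.
Position = $11,583 / 0.096529 = $119,995.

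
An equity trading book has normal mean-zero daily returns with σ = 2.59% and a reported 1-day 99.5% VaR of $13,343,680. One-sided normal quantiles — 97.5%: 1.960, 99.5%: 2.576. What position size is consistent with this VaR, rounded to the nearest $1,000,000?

VaR as a fraction of value: z·σ = 2.576 × 2.59% = 6.67184%.
Position = $13,343,680 / 0.0667184 = $200,000,000.

$200,000,000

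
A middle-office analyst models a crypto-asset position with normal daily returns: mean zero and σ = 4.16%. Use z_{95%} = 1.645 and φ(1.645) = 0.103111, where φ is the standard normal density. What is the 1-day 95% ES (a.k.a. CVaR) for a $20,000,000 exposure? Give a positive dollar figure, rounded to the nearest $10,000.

$1,720,000

Tail multiplier: φ(z)/(1−α) = 0.103111 / 0.05 = 2.062.
ES = 4.16% × 2.062 = 8.578%.
On $20,000,000: 0.08578 × $20,000,000 = $1,715,600.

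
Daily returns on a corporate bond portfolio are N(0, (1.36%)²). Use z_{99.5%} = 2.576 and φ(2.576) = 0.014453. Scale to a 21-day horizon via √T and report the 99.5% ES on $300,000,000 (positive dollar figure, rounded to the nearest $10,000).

σ_{21d} = 1.36% × √21 = 6.232%.
ES multiplier = φ(z)/(1−α) = 0.014453/0.005 = 2.891.
ES = 6.232% × 2.891 = 18.017%; on $300,000,000: $54,051,000.

$54,050,000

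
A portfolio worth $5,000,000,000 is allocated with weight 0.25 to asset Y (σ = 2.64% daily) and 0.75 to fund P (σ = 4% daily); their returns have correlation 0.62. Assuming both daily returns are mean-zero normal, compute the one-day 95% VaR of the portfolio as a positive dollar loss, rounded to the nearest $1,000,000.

σ_p² = 0.25²·2.64² + 0.75²·4² + 2·0.62·0.25·0.75·2.64·4 = 11.8908 (%²).
σ_p = √11.8908 = 3.448%.
At 95%, z = 1.645.
VaR = 1.645 × 3.448% = 5.672%; on $5,000,000,000 that is $283,600,000.

$284,000,000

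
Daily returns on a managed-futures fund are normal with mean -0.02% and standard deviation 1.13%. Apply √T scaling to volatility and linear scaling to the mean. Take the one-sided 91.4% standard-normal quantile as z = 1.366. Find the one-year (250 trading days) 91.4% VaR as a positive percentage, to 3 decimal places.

29.406%

σ_{250d} = 1.13% × √250 = 17.867%; μ_{250d} = 250 × -0.02% = -5.000%.
VaR = −(-5.000%) + 1.366 × 17.867% = 29.406%.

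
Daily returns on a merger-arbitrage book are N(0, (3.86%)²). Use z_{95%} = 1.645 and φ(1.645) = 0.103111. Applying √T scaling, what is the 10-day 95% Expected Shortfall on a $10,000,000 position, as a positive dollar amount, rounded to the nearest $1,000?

σ_{10d} = 3.86% × √10 = 12.206%.
ES multiplier = φ(z)/(1−α) = 0.103111/0.05 = 2.062.
ES = 12.206% × 2.062 = 25.169%; on $10,000,000: $2,516,900.

$2,517,000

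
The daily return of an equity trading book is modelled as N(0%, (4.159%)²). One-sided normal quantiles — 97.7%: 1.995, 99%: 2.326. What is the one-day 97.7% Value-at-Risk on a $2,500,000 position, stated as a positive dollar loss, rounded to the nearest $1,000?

$207,000

VaR = z·σ = 1.995 × 4.159% = 8.297%.
On $2,500,000: 0.08297 × $2,500,000 = $207,425.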